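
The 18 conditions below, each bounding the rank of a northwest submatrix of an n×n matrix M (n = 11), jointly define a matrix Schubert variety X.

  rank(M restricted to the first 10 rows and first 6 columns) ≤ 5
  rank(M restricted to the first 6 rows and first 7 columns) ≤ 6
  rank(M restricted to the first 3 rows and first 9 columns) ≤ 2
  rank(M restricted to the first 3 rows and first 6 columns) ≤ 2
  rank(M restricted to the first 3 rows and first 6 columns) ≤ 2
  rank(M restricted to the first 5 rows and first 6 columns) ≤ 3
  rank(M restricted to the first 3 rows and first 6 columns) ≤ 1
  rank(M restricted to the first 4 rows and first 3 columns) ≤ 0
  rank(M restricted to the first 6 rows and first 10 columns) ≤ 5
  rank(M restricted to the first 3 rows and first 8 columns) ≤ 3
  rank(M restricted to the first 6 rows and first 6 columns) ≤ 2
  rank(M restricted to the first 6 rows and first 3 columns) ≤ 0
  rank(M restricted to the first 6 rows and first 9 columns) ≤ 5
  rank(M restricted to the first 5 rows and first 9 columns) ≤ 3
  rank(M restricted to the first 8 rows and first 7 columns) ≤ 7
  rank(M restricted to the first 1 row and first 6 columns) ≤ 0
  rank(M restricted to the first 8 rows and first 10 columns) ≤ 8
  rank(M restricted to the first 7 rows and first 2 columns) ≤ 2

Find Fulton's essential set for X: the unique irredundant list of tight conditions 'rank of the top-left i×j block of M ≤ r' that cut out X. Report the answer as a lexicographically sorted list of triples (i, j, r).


Propagating the 18 rank bounds to every northwest block:

  R[1]: 0  0  0  0  0  0  1  1  1  1  1
  R[2]: 0  0  0  1  1  1  2  2  2  2  2
  R[3]: 0  0  0  1  1  1  2  2  2  3  3
  R[4]: 0  0  0  1  2  2  3  3  3  4  4
  R[5]: 0  0  0  1  2  2  3  3  3  4  5
  R[6]: 0  0  0  1  2  2  3  4  4  5  6
  R[7]: 1  1  1  2  3  3  4  5  5  6  7
  R[8]: 1  2  2  3  4  4  5  6  6  7  8
  R[9]: 1  2  3  4  5  5  6  7  7  8  9
  R[10]: 1  2  3  4  5  5  6  7  8  9  10
  R[11]: 1  2  3  4  5  6  7  8  9  10  11

reading off 1-entries of Δ²R: w = (7, 4, 10, 5, 11, 8, 1, 2, 3, 9, 6).

|D(w)|=30, |Ess(w)|=7:

[(1, 6, 0), (3, 6, 1), (3, 9, 2), (5, 9, 3), (6, 3, 0), (6, 6, 2), (10, 6, 5)]


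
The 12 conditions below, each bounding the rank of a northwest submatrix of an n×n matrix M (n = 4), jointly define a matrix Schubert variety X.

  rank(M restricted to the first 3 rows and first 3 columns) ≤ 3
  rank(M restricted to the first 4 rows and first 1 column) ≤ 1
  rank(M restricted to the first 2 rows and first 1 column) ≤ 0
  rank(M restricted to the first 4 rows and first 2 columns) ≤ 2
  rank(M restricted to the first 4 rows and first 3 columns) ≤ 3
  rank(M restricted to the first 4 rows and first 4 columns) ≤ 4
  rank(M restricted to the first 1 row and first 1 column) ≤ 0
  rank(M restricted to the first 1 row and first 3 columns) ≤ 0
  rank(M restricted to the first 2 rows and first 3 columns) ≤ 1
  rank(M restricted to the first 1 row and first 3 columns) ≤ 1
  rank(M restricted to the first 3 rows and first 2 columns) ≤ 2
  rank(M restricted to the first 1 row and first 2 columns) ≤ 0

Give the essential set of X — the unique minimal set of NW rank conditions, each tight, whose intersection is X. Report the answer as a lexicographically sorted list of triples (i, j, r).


The tightest implied rank at each (i,j), from the 12 conditions:

  i=1: 0 0 0 1
  i=2: 0 1 1 2
  i=3: 1 2 2 3
  i=4: 1 2 3 4

so w = (4, 2, 1, 3).

Fulton essential set (2 of the 4 Rothe cells):

[(1, 3, 0), (2, 1, 0)]


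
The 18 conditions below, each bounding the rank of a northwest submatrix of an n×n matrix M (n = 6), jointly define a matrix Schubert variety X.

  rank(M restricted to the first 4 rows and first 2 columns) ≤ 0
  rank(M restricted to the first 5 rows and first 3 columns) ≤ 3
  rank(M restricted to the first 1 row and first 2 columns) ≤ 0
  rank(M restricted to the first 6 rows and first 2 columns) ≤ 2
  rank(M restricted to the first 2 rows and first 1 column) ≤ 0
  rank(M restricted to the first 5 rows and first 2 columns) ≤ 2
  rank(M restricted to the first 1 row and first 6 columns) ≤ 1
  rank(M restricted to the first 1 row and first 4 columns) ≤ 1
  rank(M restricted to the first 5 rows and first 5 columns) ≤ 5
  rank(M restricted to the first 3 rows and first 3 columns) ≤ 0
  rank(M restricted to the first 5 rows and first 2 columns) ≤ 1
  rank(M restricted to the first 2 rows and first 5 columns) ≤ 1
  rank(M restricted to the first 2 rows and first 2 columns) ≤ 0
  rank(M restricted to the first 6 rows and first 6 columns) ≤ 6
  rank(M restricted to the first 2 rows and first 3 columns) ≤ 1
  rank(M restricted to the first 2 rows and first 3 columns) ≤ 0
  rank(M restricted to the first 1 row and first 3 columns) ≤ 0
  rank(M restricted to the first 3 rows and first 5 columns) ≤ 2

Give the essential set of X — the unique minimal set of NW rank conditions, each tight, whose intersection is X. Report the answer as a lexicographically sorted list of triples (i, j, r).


Propagating the 18 rank bounds to every northwest block:

  row 1: 0 | 0 | 0 | 1 | 1 | 1
  row 2: 0 | 0 | 0 | 1 | 1 | 2
  row 3: 0 | 0 | 0 | 1 | 2 | 3
  row 4: 0 | 0 | 1 | 2 | 3 | 4
  row 5: 1 | 1 | 2 | 3 | 4 | 5
  row 6: 1 | 2 | 3 | 4 | 5 | 6

so w = (4, 6, 5, 3, 1, 2).

Fulton essential set (3 of the 12 Rothe cells):

[(2, 5, 1), (3, 3, 0), (4, 2, 0)]


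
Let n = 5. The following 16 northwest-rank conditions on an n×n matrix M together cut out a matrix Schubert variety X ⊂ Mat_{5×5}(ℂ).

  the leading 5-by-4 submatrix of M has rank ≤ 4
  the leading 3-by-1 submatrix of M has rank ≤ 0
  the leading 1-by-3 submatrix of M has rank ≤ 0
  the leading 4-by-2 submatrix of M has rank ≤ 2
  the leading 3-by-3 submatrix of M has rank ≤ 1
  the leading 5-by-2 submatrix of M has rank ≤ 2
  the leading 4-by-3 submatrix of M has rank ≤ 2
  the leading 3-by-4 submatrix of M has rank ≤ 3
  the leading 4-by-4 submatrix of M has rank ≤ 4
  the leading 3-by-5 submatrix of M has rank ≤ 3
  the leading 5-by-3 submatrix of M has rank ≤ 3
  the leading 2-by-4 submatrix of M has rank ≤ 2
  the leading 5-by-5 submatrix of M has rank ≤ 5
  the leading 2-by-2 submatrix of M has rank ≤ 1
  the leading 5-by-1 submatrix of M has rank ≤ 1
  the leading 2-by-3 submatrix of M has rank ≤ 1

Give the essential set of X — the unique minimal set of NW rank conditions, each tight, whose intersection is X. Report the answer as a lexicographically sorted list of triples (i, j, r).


Propagating the 16 rank bounds to every northwest block:

  i=1: 0 0 0 1 1
  i=2: 0 1 1 2 2
  i=3: 0 1 1 2 3
  i=4: 1 2 2 3 4
  i=5: 1 2 3 4 5

so w = (4, 2, 5, 1, 3).

D(w) has 6 cells with 3 SE-corners; essential set:

[(1, 3, 0), (3, 1, 0), (3, 3, 1)]


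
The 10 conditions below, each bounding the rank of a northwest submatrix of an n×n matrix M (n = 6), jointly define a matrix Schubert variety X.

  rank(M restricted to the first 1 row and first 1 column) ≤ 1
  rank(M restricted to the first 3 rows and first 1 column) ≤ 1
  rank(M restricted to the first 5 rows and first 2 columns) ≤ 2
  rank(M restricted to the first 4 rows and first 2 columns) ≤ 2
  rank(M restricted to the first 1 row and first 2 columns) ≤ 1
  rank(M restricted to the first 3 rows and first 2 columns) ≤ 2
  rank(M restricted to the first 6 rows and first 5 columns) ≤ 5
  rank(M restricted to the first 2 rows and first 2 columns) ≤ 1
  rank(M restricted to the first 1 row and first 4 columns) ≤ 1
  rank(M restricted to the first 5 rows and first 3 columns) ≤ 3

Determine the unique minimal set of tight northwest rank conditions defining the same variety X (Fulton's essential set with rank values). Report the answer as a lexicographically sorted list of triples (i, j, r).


Propagating the 10 rank bounds to every northwest block:

  R[1]: 1  1  1  1  1  1
  R[2]: 1  1  2  2  2  2
  R[3]: 1  2  3  3  3  3
  R[4]: 1  2  3  4  4  4
  R[5]: 1  2  3  4  5  5
  R[6]: 1  2  3  4  5  6

the unique w with this rank table is (1, 3, 2, 4, 5, 6).

|D(w)|=1, |Ess(w)|=1:

[(2, 2, 1)]


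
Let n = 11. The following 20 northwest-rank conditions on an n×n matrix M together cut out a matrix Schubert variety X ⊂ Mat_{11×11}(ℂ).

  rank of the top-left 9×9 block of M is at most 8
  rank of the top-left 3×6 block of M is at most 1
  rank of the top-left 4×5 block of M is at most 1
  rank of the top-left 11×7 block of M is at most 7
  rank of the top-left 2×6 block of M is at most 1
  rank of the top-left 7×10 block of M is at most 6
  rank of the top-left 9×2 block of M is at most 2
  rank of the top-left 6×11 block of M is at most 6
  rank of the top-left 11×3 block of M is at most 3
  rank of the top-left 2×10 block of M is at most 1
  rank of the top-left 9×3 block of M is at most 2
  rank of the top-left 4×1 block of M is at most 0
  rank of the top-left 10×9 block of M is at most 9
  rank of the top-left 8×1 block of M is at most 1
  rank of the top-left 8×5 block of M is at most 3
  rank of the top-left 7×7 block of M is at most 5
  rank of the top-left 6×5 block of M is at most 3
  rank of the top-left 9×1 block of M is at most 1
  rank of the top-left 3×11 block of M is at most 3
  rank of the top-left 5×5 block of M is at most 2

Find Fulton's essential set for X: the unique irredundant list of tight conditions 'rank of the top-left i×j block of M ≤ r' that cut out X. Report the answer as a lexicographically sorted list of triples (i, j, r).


Propagating the 20 rank bounds to every northwest block:

  row 1: 0  1  1  1  1  1  1  1  1  1  1
  row 2: 0  1  1  1  1  1  1  1  1  1  2
  row 3: 0  1  1  1  1  1  2  2  2  2  3
  row 4: 0  1  1  1  1  2  3  3  3  3  4
  row 5: 1  2  2  2  2  3  4  4  4  4  5
  row 6: 1  2  2  3  3  4  5  5  5  5  6
  row 7: 1  2  2  3  3  4  5  6  6  6  7
  row 8: 1  2  2  3  3  4  5  6  7  7  8
  row 9: 1  2  2  3  4  5  6  7  8  8  9
  row 10: 1  2  3  4  5  6  7  8  9  9  10
  row 11: 1  2  3  4  5  6  7  8  9  10  11

the unique w with this rank table is (2, 11, 7, 6, 1, 4, 8, 9, 5, 3, 10).

ℓ(w)=25; the 6 essential cells (i,j,r):

[(2, 10, 1), (3, 6, 1), (4, 1, 0), (4, 5, 1), (8, 5, 3), (9, 3, 2)]


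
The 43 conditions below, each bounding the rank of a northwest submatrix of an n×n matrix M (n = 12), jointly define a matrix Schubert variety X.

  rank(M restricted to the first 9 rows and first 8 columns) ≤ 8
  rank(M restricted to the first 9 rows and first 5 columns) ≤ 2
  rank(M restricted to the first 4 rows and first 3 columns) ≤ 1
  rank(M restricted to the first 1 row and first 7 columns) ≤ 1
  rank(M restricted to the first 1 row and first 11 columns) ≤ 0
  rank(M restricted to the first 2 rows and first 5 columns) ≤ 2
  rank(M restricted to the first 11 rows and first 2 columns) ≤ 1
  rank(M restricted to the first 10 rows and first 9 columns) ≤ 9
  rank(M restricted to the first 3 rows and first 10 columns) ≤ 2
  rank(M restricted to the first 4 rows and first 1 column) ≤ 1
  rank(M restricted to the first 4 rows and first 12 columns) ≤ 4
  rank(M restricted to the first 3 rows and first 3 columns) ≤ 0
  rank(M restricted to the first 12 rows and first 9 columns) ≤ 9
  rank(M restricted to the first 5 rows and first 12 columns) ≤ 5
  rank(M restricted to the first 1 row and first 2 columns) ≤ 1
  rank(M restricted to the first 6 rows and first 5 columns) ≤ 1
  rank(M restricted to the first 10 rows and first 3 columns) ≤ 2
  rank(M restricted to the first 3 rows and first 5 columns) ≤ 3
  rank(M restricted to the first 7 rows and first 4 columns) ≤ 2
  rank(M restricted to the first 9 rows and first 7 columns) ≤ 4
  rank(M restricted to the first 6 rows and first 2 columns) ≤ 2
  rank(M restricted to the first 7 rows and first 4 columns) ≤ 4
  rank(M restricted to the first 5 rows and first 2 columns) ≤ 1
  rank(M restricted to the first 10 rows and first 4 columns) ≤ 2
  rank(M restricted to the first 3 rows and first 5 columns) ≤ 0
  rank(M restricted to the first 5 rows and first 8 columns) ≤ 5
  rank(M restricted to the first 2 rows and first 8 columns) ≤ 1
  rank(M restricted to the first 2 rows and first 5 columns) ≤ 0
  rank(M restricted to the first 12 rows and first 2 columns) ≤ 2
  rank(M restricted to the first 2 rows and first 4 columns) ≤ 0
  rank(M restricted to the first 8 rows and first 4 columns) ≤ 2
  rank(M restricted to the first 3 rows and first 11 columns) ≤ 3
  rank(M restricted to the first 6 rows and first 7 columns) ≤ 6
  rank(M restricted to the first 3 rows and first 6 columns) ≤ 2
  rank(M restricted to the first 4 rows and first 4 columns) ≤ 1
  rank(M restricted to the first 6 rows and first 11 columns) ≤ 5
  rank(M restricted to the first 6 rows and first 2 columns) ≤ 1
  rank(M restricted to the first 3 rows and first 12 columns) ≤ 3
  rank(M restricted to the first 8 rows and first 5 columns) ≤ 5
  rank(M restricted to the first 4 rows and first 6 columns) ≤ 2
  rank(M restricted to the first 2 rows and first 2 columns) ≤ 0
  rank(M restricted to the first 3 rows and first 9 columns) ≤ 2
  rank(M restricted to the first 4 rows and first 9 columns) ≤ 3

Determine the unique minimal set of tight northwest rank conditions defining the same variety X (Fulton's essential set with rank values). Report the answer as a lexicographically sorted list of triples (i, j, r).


The tightest implied rank at each (i,j), from the 43 conditions:

  0 | 0 | 0 | 0 | 0 | 0 | 0 | 0 | 0 | 0 | 0 | 1
  0 | 0 | 0 | 0 | 0 | 1 | 1 | 1 | 1 | 1 | 1 | 2
  0 | 0 | 0 | 0 | 0 | 1 | 2 | 2 | 2 | 2 | 2 | 3
  1 | 1 | 1 | 1 | 1 | 2 | 3 | 3 | 3 | 3 | 3 | 4
  1 | 1 | 1 | 1 | 1 | 2 | 3 | 4 | 4 | 4 | 4 | 5
  1 | 1 | 1 | 1 | 1 | 2 | 3 | 4 | 5 | 5 | 5 | 6
  1 | 1 | 2 | 2 | 2 | 3 | 4 | 5 | 6 | 6 | 6 | 7
  1 | 1 | 2 | 2 | 2 | 3 | 4 | 5 | 6 | 7 | 7 | 8
  1 | 1 | 2 | 2 | 2 | 3 | 4 | 5 | 6 | 7 | 8 | 9
  1 | 1 | 2 | 2 | 3 | 4 | 5 | 6 | 7 | 8 | 9 | 10
  1 | 1 | 2 | 3 | 4 | 5 | 6 | 7 | 8 | 9 | 10 | 11
  1 | 2 | 3 | 4 | 5 | 6 | 7 | 8 | 9 | 10 | 11 | 12

hence w(1..12) = (12, 6, 7, 1, 8, 9, 3, 10, 11, 5, 4, 2).

ℓ(w)=39; the 6 essential cells (i,j,r):

[(1, 11, 0), (3, 5, 0), (6, 5, 1), (9, 5, 2), (10, 4, 2), (11, 2, 1)]


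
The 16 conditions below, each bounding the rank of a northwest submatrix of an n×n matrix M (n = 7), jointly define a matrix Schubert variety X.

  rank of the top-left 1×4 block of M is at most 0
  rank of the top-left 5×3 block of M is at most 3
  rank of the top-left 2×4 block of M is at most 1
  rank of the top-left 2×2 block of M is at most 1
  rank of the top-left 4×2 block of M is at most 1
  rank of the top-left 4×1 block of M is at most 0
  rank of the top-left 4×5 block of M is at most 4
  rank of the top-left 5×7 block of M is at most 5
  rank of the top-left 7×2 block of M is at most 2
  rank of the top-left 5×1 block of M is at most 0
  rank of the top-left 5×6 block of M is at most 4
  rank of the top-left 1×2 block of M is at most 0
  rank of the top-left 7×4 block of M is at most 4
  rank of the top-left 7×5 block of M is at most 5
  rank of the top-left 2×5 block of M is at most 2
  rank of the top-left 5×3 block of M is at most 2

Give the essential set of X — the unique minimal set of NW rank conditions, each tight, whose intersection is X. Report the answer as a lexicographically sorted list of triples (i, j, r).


The tightest implied rank at each (i,j), from the 16 conditions:

  row 1: 0  0  0  0  1  1  1
  row 2: 0  1  1  1  2  2  2
  row 3: 0  1  2  2  3  3  3
  row 4: 0  1  2  3  4  4  4
  row 5: 0  1  2  3  4  4  5
  row 6: 1  2  3  4  5  5  6
  row 7: 1  2  3  4  5  6  7

reading off 1-entries of Δ²R: w = (5, 2, 3, 4, 7, 1, 6).

Fulton essential set (3 of the 9 Rothe cells):

[(1, 4, 0), (5, 1, 0), (5, 6, 4)]


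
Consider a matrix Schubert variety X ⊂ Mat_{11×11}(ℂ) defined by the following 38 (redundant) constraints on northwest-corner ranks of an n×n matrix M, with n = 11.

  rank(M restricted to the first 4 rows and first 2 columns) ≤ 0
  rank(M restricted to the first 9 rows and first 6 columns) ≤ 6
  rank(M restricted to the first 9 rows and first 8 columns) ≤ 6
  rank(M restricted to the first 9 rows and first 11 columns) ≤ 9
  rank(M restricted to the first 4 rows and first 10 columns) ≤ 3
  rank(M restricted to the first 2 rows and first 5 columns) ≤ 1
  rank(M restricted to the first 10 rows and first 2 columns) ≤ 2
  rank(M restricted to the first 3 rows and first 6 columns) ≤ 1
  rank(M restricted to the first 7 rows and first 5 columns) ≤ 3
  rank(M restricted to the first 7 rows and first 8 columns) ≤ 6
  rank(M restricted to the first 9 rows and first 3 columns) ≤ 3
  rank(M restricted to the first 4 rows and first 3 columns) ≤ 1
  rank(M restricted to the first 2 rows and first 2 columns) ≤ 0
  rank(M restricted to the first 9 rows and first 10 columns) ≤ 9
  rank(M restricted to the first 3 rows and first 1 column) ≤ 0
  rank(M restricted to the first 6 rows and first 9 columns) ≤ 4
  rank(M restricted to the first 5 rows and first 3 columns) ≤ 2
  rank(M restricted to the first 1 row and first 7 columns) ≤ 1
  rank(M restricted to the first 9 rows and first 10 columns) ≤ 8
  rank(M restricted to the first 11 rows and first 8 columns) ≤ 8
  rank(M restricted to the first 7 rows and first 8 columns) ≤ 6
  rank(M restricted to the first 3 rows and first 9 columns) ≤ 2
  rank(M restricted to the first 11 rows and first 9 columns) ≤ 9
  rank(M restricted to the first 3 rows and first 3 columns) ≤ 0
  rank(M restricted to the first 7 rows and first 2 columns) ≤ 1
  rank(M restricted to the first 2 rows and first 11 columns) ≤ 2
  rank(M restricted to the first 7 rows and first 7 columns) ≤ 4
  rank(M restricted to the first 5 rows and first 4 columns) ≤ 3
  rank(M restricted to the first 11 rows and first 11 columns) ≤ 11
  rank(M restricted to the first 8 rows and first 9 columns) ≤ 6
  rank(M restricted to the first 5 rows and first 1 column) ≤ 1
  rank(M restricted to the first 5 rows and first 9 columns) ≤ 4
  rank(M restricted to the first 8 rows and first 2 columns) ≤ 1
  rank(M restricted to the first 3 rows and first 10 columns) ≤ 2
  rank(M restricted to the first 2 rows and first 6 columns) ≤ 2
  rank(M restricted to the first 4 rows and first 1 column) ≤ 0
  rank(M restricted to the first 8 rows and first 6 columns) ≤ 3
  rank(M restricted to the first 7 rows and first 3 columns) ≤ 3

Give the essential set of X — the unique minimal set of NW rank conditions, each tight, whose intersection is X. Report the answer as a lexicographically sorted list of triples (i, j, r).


Rank table r_w(11×11) implied by the 38 constraints:

  R[1]: 0 0 0 1 1 1 1 1 1 1 1
  R[2]: 0 0 0 1 1 1 2 2 2 2 2
  R[3]: 0 0 0 1 1 1 2 2 2 2 3
  R[4]: 0 0 1 2 2 2 3 3 3 3 4
  R[5]: 1 1 2 3 3 3 4 4 4 4 5
  R[6]: 1 1 2 3 3 3 4 4 4 5 6
  R[7]: 1 1 2 3 3 3 4 5 5 6 7
  R[8]: 1 1 2 3 3 3 4 5 6 7 8
  R[9]: 1 2 3 4 4 4 5 6 7 8 9
  R[10]: 1 2 3 4 5 5 6 7 8 9 10
  R[11]: 1 2 3 4 5 6 7 8 9 10 11

the unique w with this rank table is (4, 7, 11, 3, 1, 10, 8, 9, 2, 5, 6).

Fulton essential set (7 of the 29 Rothe cells):

[(3, 3, 0), (3, 6, 1), (3, 10, 2), (4, 2, 0), (6, 9, 4), (8, 2, 1), (8, 6, 3)]


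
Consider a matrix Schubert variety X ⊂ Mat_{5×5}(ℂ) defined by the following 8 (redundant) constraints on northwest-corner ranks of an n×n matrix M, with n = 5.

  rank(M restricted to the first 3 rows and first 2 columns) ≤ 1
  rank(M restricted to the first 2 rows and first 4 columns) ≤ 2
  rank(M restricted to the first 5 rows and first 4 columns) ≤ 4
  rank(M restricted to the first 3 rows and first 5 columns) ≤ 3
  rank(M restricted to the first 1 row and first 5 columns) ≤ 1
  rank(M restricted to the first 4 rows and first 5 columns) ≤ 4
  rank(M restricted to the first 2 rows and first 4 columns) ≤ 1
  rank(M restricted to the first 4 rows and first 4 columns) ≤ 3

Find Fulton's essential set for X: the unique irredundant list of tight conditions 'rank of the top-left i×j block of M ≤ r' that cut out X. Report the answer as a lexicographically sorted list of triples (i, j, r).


Recovering R(i,j) via the rank-extension bound from the 8 conditions:

  row 1: 1, 1, 1, 1, 1
  row 2: 1, 1, 1, 1, 2
  row 3: 1, 1, 2, 2, 3
  row 4: 1, 2, 3, 3, 4
  row 5: 1, 2, 3, 4, 5

so w = (1, 5, 3, 2, 4).

ℓ(w)=4; the 2 essential cells (i,j,r):

[(2, 4, 1), (3, 2, 1)]


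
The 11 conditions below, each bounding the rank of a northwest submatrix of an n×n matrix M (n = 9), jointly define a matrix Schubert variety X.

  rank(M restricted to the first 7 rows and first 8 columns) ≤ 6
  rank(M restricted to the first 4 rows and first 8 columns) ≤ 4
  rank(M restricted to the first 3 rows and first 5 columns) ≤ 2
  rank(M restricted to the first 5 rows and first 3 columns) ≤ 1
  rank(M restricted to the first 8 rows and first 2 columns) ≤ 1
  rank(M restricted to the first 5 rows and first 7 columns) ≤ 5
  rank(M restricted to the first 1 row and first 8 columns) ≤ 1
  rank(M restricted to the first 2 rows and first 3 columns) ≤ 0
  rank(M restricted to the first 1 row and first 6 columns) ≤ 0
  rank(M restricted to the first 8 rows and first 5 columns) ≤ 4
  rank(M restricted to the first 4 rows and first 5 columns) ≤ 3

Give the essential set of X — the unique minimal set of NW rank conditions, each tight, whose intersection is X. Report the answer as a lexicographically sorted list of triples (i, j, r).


Recovering R(i,j) via the rank-extension bound from the 11 conditions:

  i=1: 0 | 0 | 0 | 0 | 0 | 0 | 1 | 1 | 1
  i=2: 0 | 0 | 0 | 1 | 1 | 1 | 2 | 2 | 2
  i=3: 1 | 1 | 1 | 2 | 2 | 2 | 3 | 3 | 3
  i=4: 1 | 1 | 1 | 2 | 3 | 3 | 4 | 4 | 4
  i=5: 1 | 1 | 1 | 2 | 3 | 4 | 5 | 5 | 5
  i=6: 1 | 1 | 2 | 3 | 4 | 5 | 6 | 6 | 6
  i=7: 1 | 1 | 2 | 3 | 4 | 5 | 6 | 6 | 7
  i=8: 1 | 1 | 2 | 3 | 4 | 5 | 6 | 7 | 8
  i=9: 1 | 2 | 3 | 4 | 5 | 6 | 7 | 8 | 9

hence w(1..9) = (7, 4, 1, 5, 6, 3, 9, 8, 2).

Rothe diagram D(w) (17 cells), 5 SE-corners (essential conditions):

[(1, 6, 0), (2, 3, 0), (5, 3, 1), (7, 8, 6), (8, 2, 1)]


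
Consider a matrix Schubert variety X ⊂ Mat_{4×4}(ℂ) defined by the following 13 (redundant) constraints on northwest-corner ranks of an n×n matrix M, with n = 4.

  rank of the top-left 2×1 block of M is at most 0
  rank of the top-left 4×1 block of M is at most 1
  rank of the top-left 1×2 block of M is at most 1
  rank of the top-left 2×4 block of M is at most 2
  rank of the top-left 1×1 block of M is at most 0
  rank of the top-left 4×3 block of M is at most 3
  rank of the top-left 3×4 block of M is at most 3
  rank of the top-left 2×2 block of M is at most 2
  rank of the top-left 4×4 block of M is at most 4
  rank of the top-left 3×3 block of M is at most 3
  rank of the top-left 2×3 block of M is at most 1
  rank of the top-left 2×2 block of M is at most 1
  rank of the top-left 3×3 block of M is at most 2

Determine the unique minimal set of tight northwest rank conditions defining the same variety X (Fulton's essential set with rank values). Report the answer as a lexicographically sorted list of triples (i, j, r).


Recovering R(i,j) via the rank-extension bound from the 13 conditions:

  R[1]: 0 | 1 | 1 | 1
  R[2]: 0 | 1 | 1 | 2
  R[3]: 1 | 2 | 2 | 3
  R[4]: 1 | 2 | 3 | 4

reading off 1-entries of Δ²R: w = (2, 4, 1, 3).

D(w) has 3 cells with 2 SE-corners; essential set:

[(2, 1, 0), (2, 3, 1)]


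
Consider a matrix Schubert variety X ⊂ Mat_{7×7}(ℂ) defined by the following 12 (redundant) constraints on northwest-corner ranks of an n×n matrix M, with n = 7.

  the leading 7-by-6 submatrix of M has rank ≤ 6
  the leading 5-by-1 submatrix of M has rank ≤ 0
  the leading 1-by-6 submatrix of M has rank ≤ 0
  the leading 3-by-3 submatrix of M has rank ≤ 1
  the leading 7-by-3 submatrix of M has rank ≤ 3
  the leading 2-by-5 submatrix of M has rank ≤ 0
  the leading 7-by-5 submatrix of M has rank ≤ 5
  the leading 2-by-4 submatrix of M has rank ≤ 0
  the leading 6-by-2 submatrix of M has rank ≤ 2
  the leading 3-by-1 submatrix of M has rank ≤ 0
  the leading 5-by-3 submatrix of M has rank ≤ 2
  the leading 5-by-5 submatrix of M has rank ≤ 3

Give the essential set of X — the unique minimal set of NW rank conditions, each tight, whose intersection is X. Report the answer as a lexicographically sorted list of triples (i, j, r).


Rank table r_w(7×7) implied by the 12 constraints:

  i=1: 0, 0, 0, 0, 0, 0, 1
  i=2: 0, 0, 0, 0, 0, 1, 2
  i=3: 0, 1, 1, 1, 1, 2, 3
  i=4: 0, 1, 2, 2, 2, 3, 4
  i=5: 0, 1, 2, 3, 3, 4, 5
  i=6: 1, 2, 3, 4, 4, 5, 6
  i=7: 1, 2, 3, 4, 5, 6, 7

so w = (7, 6, 2, 3, 4, 1, 5).

Fulton essential set (3 of the 14 Rothe cells):

[(1, 6, 0), (2, 5, 0), (5, 1, 0)]


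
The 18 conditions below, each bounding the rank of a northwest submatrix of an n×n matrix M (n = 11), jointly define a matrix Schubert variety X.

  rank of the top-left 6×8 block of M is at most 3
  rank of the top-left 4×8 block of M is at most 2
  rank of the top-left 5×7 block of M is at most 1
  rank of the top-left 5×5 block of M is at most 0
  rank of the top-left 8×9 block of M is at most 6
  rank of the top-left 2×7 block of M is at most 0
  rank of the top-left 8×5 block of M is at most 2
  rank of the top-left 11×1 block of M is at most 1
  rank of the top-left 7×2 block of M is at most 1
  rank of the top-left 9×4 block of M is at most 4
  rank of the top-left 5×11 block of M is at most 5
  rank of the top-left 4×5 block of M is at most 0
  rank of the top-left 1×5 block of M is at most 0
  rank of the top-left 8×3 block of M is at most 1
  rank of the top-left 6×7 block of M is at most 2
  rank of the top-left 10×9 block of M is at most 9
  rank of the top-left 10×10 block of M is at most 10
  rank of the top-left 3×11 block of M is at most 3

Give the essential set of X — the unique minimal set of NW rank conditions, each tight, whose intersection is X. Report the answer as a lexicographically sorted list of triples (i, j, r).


Rank table r_w(11×11) implied by the 18 constraints:

  0, 0, 0, 0, 0, 0, 0, 1, 1, 1, 1
  0, 0, 0, 0, 0, 0, 0, 1, 2, 2, 2
  0, 0, 0, 0, 0, 1, 1, 2, 3, 3, 3
  0, 0, 0, 0, 0, 1, 1, 2, 3, 4, 4
  0, 0, 0, 0, 0, 1, 1, 2, 3, 4, 5
  1, 1, 1, 1, 1, 2, 2, 3, 4, 5, 6
  1, 1, 1, 2, 2, 3, 3, 4, 5, 6, 7
  1, 1, 1, 2, 2, 3, 4, 5, 6, 7, 8
  1, 2, 2, 3, 3, 4, 5, 6, 7, 8, 9
  1, 2, 3, 4, 4, 5, 6, 7, 8, 9, 10
  1, 2, 3, 4, 5, 6, 7, 8, 9, 10, 11

second differences of R give the permutation w = (8, 9, 6, 10, 11, 1, 4, 7, 2, 3, 5).

D(w) has 36 cells with 5 SE-corners; essential set:

[(2, 7, 0), (5, 5, 0), (5, 7, 1), (8, 3, 1), (8, 5, 2)]


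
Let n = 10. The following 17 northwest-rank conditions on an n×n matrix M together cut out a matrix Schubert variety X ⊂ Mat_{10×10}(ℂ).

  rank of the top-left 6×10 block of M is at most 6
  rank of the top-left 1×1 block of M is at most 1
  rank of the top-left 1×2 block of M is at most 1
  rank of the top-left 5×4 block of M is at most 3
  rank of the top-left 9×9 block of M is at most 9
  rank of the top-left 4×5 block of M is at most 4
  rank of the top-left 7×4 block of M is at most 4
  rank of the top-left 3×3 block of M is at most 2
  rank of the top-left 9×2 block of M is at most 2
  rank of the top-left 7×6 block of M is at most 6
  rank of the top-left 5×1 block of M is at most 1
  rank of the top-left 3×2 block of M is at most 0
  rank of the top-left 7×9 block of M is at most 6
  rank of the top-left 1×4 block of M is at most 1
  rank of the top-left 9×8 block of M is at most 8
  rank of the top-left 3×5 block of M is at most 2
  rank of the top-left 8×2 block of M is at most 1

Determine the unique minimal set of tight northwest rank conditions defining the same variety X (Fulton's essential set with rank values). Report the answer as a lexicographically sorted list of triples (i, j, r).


Reconstructing r_w from the 17 given conditions:

  i=1: 0 0 1 1 1 1 1 1 1 1
  i=2: 0 0 1 2 2 2 2 2 2 2
  i=3: 0 0 1 2 2 3 3 3 3 3
  i=4: 1 1 2 3 3 4 4 4 4 4
  i=5: 1 1 2 3 4 5 5 5 5 5
  i=6: 1 1 2 3 4 5 6 6 6 6
  i=7: 1 1 2 3 4 5 6 6 6 7
  i=8: 1 1 2 3 4 5 6 7 7 8
  i=9: 1 2 3 4 5 6 7 8 8 9
  i=10: 1 2 3 4 5 6 7 8 9 10

giving w = (3, 4, 6, 1, 5, 7, 10, 8, 2, 9) via Δ²R.

ℓ(w)=13; the 4 essential cells (i,j,r):

[(3, 2, 0), (3, 5, 2), (7, 9, 6), (8, 2, 1)]


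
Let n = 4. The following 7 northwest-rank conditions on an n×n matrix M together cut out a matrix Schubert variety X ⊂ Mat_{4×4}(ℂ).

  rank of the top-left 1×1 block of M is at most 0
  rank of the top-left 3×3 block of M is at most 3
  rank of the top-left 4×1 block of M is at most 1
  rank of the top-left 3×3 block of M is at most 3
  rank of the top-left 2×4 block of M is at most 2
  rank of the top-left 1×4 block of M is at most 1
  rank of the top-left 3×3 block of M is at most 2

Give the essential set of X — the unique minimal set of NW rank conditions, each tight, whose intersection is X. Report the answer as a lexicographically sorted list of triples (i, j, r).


Recovering R(i,j) via the rank-extension bound from the 7 conditions:

  row 1: 0  1  1  1
  row 2: 1  2  2  2
  row 3: 1  2  2  3
  row 4: 1  2  3  4

so w = (2, 1, 4, 3).

ℓ(w)=2; the 2 essential cells (i,j,r):

[(1, 1, 0), (3, 3, 2)]


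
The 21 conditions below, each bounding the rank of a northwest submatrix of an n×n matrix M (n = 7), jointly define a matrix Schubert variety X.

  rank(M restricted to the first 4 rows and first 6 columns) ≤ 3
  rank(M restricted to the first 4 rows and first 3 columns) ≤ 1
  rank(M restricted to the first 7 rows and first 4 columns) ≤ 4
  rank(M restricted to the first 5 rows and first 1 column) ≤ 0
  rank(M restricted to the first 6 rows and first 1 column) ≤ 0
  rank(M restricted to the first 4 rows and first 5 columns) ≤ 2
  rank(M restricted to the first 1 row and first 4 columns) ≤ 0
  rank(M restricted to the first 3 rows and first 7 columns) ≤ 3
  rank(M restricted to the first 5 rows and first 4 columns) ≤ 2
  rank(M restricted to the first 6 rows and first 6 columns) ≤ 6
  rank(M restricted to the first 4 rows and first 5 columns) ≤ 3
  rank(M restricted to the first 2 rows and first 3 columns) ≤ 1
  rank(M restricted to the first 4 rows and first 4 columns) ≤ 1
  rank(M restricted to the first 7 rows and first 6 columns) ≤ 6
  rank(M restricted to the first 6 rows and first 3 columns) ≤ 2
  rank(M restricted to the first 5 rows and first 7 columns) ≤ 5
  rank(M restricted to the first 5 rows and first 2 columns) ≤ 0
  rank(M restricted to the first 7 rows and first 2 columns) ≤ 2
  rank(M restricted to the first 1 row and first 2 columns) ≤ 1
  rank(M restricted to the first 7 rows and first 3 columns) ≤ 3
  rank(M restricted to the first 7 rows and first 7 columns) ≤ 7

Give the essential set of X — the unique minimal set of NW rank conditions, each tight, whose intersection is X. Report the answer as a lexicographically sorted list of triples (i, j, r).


Reconstructing r_w from the 21 given conditions:

  0 | 0 | 0 | 0 | 1 | 1 | 1
  0 | 0 | 1 | 1 | 2 | 2 | 2
  0 | 0 | 1 | 1 | 2 | 3 | 3
  0 | 0 | 1 | 1 | 2 | 3 | 4
  0 | 0 | 1 | 2 | 3 | 4 | 5
  0 | 1 | 2 | 3 | 4 | 5 | 6
  1 | 2 | 3 | 4 | 5 | 6 | 7

second differences of R give the permutation w = (5, 3, 6, 7, 4, 2, 1).

Fulton essential set (4 of the 15 Rothe cells):

[(1, 4, 0), (4, 4, 1), (5, 2, 0), (6, 1, 0)]


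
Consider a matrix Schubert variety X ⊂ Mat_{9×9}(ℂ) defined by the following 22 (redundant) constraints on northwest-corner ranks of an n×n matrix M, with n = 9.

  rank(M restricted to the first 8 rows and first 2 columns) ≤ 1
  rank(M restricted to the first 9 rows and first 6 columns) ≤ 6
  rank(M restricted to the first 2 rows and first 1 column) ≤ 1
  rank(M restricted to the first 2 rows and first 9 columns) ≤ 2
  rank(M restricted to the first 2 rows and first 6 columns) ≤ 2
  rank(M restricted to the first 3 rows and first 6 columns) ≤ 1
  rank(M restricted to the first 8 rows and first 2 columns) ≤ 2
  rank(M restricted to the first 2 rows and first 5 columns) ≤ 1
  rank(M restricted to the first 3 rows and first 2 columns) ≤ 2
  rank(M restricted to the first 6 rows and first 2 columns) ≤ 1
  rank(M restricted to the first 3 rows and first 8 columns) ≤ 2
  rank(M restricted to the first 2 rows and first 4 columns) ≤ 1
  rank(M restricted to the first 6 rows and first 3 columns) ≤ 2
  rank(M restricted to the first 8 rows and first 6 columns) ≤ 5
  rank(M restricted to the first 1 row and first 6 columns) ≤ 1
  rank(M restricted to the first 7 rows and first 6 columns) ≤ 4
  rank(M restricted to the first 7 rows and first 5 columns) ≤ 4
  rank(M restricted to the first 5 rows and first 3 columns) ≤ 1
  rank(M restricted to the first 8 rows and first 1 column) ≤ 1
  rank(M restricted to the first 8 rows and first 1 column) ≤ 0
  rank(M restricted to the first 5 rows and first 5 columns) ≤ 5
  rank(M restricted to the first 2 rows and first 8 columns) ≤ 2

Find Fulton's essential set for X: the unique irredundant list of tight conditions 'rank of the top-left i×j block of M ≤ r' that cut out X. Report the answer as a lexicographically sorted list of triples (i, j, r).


The tightest implied rank at each (i,j), from the 22 conditions:

  0 1 1 1 1 1 1 1 1
  0 1 1 1 1 1 2 2 2
  0 1 1 1 1 1 2 2 3
  0 1 1 2 2 2 3 3 4
  0 1 1 2 3 3 4 4 5
  0 1 2 3 4 4 5 5 6
  0 1 2 3 4 4 5 6 7
  0 1 2 3 4 5 6 7 8
  1 2 3 4 5 6 7 8 9

hence w(1..9) = (2, 7, 9, 4, 5, 3, 8, 6, 1).

Rothe diagram D(w) (20 cells), 5 SE-corners (essential conditions):

[(3, 6, 1), (3, 8, 2), (5, 3, 1), (7, 6, 4), (8, 1, 0)]


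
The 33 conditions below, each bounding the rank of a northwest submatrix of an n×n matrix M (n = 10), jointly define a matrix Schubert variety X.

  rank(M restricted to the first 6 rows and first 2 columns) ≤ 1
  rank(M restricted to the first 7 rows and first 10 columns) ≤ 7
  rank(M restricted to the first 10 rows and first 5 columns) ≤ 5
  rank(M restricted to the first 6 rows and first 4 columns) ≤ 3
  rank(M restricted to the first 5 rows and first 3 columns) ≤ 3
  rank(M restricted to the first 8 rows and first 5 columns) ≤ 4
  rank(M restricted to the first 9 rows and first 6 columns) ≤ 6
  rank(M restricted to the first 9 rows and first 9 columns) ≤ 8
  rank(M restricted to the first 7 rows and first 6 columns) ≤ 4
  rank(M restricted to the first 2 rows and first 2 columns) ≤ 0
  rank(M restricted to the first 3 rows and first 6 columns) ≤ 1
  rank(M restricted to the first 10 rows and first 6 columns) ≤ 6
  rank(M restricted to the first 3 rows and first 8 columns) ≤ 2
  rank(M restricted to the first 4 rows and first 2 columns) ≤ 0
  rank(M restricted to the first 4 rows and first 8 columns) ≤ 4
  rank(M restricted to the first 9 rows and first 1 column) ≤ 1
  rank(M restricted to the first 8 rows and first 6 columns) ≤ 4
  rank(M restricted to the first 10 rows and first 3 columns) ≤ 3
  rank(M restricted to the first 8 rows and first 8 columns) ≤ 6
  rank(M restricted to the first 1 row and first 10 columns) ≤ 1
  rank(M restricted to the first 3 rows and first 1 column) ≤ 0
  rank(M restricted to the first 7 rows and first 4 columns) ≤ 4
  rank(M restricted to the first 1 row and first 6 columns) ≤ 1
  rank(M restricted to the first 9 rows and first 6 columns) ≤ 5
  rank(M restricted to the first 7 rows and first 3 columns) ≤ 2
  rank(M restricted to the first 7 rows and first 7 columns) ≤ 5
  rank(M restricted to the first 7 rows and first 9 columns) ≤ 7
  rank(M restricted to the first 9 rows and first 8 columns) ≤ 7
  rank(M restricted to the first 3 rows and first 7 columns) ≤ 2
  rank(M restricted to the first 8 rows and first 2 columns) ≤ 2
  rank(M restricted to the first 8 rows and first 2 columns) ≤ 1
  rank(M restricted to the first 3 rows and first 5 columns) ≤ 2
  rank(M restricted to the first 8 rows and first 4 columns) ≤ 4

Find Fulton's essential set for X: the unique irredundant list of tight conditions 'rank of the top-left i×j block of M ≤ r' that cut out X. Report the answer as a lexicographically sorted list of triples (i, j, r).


Recovering R(i,j) via the rank-extension bound from the 33 conditions:

  i=1: 0 0 1 1 1 1 1 1 1 1
  i=2: 0 0 1 1 1 1 2 2 2 2
  i=3: 0 0 1 1 1 1 2 2 3 3
  i=4: 0 0 1 2 2 2 3 3 4 4
  i=5: 1 1 2 3 3 3 4 4 5 5
  i=6: 1 1 2 3 4 4 5 5 6 6
  i=7: 1 1 2 3 4 4 5 6 7 7
  i=8: 1 1 2 3 4 4 5 6 7 8
  i=9: 1 2 3 4 5 5 6 7 8 9
  i=10: 1 2 3 4 5 6 7 8 9 10

so w = (3, 7, 9, 4, 1, 5, 8, 10, 2, 6).

|D(w)|=20, |Ess(w)|=5:

[(3, 6, 1), (3, 8, 2), (4, 2, 0), (8, 2, 1), (8, 6, 4)]


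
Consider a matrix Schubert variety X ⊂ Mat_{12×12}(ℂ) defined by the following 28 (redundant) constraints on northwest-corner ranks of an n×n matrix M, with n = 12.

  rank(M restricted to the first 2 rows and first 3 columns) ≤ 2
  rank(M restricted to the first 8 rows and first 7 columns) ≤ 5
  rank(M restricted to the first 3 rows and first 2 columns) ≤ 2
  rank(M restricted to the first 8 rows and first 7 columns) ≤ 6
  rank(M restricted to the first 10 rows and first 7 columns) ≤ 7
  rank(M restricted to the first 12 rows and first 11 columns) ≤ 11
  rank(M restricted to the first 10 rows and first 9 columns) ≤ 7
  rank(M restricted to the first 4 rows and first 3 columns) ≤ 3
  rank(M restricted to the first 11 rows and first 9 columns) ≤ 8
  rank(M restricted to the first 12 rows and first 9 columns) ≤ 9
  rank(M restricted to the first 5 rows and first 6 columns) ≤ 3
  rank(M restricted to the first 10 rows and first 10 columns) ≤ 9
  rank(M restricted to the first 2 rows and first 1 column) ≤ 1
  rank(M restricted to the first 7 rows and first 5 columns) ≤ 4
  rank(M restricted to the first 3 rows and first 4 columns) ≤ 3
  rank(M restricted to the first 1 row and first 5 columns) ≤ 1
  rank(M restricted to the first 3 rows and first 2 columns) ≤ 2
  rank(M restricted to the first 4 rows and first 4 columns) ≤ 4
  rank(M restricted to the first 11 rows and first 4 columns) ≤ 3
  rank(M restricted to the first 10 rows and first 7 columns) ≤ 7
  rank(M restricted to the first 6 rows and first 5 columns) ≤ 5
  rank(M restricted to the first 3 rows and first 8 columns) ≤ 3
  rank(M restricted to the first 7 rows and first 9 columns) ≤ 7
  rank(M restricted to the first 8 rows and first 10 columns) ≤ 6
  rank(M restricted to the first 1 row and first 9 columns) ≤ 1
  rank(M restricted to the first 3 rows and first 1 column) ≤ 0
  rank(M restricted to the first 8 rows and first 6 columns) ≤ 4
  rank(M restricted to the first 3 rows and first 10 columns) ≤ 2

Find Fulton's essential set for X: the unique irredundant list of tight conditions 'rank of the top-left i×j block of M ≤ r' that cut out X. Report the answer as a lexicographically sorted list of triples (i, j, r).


Propagating the 28 rank bounds to every northwest block:

  i=1: 0, 1, 1, 1, 1, 1, 1, 1, 1, 1, 1, 1
  i=2: 0, 1, 2, 2, 2, 2, 2, 2, 2, 2, 2, 2
  i=3: 0, 1, 2, 2, 2, 2, 2, 2, 2, 2, 3, 3
  i=4: 1, 2, 3, 3, 3, 3, 3, 3, 3, 3, 4, 4
  i=5: 1, 2, 3, 3, 3, 3, 4, 4, 4, 4, 5, 5
  i=6: 1, 2, 3, 3, 4, 4, 5, 5, 5, 5, 6, 6
  i=7: 1, 2, 3, 3, 4, 4, 5, 6, 6, 6, 7, 7
  i=8: 1, 2, 3, 3, 4, 4, 5, 6, 6, 6, 7, 8
  i=9: 1, 2, 3, 3, 4, 5, 6, 7, 7, 7, 8, 9
  i=10: 1, 2, 3, 3, 4, 5, 6, 7, 7, 8, 9, 10
  i=11: 1, 2, 3, 3, 4, 5, 6, 7, 8, 9, 10, 11
  i=12: 1, 2, 3, 4, 5, 6, 7, 8, 9, 10, 11, 12

the unique w with this rank table is (2, 3, 11, 1, 7, 5, 8, 12, 6, 10, 9, 4).

7 SE-corners of the 24-cell Rothe diagram give Ess(w):

[(3, 1, 0), (3, 10, 2), (5, 6, 3), (8, 6, 4), (8, 10, 6), (10, 9, 7), (11, 4, 3)]


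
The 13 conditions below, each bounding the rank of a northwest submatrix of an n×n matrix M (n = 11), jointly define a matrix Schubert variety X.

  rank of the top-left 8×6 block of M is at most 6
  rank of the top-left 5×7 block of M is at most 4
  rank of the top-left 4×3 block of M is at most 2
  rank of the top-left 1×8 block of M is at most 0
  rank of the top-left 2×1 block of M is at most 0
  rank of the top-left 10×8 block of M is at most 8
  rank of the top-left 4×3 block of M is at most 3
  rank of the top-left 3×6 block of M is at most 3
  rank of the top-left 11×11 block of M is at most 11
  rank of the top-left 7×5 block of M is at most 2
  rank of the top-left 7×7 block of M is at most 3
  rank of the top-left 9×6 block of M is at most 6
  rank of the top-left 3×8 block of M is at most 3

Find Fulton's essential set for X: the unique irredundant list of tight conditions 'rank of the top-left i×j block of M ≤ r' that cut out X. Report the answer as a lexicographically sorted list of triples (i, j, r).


The tightest implied rank at each (i,j), from the 13 conditions:

  row 1: 0 0 0 0 0 0 0 0 1 1 1
  row 2: 0 1 1 1 1 1 1 1 2 2 2
  row 3: 1 2 2 2 2 2 2 2 3 3 3
  row 4: 1 2 2 2 2 3 3 3 4 4 4
  row 5: 1 2 2 2 2 3 3 4 5 5 5
  row 6: 1 2 2 2 2 3 3 4 5 6 6
  row 7: 1 2 2 2 2 3 3 4 5 6 7
  row 8: 1 2 3 3 3 4 4 5 6 7 8
  row 9: 1 2 3 4 4 5 5 6 7 8 9
  row 10: 1 2 3 4 5 6 6 7 8 9 10
  row 11: 1 2 3 4 5 6 7 8 9 10 11

hence w(1..11) = (9, 2, 1, 6, 8, 10, 11, 3, 4, 5, 7).

4 SE-corners of the 24-cell Rothe diagram give Ess(w):

[(1, 8, 0), (2, 1, 0), (7, 5, 2), (7, 7, 3)]
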